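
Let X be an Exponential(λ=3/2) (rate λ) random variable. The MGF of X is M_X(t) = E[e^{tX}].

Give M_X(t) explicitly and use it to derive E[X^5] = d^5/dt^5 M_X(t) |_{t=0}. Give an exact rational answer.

M_X(t) = 3/(2*(3/2 - t))
D^5[M](t) = 11520/(64*t^6 - 576*t^5 + 2160*t^4 - 4320*t^3 + 4860*t^2 - 2916*t + 729)

E[X^5] = D^5[M](0) = 1280/81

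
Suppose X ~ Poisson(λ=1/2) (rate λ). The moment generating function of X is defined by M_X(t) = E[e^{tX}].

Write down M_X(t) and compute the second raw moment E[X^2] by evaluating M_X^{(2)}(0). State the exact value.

E[X^2] = M^(2)(0) = 3/4

M_X(t) = e^(e^(t)/2 - 1/2)
M^(2)(t) = (e^(2*t)*e^(e^(t)/2) + 2*e^(t)*e^(e^(t)/2))*e^(-1/2)/4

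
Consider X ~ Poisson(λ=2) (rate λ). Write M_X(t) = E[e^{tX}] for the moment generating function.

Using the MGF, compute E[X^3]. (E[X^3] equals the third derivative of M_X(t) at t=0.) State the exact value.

E[X^3] = d^3M/dt^3 |_{t=0} = 22

M_X(t) = e^(2*e^(t) - 2)
dM/dt = 2*e^(-2)*e^(t)*e^(2*e^(t))
d^2M/dt^2 = (4*e^(2*t)*e^(2*e^(t)) + 2*e^(t)*e^(2*e^(t)))*e^(-2)
d^3M/dt^3 = (8*e^(3*t)*e^(2*e^(t)) + 12*e^(2*t)*e^(2*e^(t)) + 2*e^(t)*e^(2*e^(t)))*e^(-2)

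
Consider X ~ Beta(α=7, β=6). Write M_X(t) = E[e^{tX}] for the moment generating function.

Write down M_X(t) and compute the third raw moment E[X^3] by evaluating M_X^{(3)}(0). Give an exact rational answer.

E[X^3] = D^3[M](0) = 12/65

M_X(t) = ₁F₁(7; 13; t)
D^3[M](t) = 12*₁F₁(10; 16; t)/65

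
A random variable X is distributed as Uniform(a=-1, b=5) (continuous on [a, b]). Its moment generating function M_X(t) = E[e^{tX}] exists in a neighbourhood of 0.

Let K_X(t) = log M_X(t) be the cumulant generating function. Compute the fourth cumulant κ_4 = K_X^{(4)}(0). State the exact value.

κ_4 = K^(4)(0) = -54/5

M_X(t) = (e^(5*t) - e^(-t))/(6*t)
K_X(t) = log M_X(t) = -log(t) + log(e^(5*t) - e^(-t)) - log(6)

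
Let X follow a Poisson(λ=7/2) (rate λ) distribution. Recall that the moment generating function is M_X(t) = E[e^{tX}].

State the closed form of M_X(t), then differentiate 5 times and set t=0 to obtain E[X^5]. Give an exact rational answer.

E[X^5] = M′′′′′(0) = 105119/32

M_X(t) = e^(7*e^(t)/2 - 7/2)
M′(t) = 7*e^(-7/2)*e^(t)*e^(7*e^(t)/2)/2
M′′(t) = (49*e^(2*t)*e^(7*e^(t)/2) + 14*e^(t)*e^(7*e^(t)/2))*e^(-7/2)/4
M′′′(t) = (343*e^(3*t)*e^(7*e^(t)/2) + 294*e^(2*t)*e^(7*e^(t)/2) + 28*e^(t)*e^(7*e^(t)/2))*e^(-7/2)/8
M′′′′(t) = (2401*e^(4*t)*e^(7*e^(t)/2) + 4116*e^(3*t)*e^(7*e^(t)/2) + 1372*e^(2*t)*e^(7*e^(t)/2) + 56*e^(t)*e^(7*e^(t)/2))*e^(-7/2)/16
M′′′′′(t) = (16807*e^(5*t)*e^(7*e^(t)/2) + 48020*e^(4*t)*e^(7*e^(t)/2) + 34300*e^(3*t)*e^(7*e^(t)/2) + 5880*e^(2*t)*e^(7*e^(t)/2) + 112*e^(t)*e^(7*e^(t)/2))*e^(-7/2)/32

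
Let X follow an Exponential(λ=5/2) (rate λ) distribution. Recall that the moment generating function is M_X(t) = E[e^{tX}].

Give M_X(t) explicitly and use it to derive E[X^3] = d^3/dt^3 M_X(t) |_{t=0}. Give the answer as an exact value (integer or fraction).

M_X(t) = 5/(2*(5/2 - t))
D^3[M](t) = 240/(16*t^4 - 160*t^3 + 600*t^2 - 1000*t + 625)

E[X^3] = D^3[M](0) = 48/125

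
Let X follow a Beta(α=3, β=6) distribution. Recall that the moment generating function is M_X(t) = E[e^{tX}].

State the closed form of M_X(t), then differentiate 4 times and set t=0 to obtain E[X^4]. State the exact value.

M_X(t) = ₁F₁(3; 9; t)
M^(4)(t) = ₁F₁(7; 13; t)/33

E[X^4] = M^(4)(0) = 1/33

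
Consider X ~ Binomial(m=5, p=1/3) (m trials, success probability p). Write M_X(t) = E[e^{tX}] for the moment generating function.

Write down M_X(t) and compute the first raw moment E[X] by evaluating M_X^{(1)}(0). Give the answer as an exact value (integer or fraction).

E[X] = D[M](0) = 5/3

M_X(t) = (e^(t)/3 + 2/3)^5
D[M](t) = 5*e^(5*t)/243 + 40*e^(4*t)/243 + 40*e^(3*t)/81 + 160*e^(2*t)/243 + 80*e^(t)/243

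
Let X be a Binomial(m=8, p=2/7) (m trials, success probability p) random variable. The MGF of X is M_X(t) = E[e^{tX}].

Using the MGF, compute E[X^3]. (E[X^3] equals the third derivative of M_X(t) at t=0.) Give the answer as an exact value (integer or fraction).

E[X^3] = d^3M/dt^3 |_{t=0} = 1168/49

M_X(t) = (2*e^(t)/7 + 5/7)^8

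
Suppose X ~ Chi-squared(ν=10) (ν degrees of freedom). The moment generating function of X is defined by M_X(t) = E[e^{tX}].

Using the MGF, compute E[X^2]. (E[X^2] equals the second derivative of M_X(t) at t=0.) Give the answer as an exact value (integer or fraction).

E[X^2] = D^2[M](0) = 120

M_X(t) = (1 - 2*t)^(-5)
D^2[M](t) = -120/(128*t^7 - 448*t^6 + 672*t^5 - 560*t^4 + 280*t^3 - 84*t^2 + 14*t - 1)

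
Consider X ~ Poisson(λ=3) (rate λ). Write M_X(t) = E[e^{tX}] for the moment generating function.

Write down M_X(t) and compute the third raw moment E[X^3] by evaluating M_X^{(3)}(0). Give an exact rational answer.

M_X(t) = e^(3*e^(t) - 3)
dM/dt = 3*e^(-3)*e^(t)*e^(3*e^(t))
d^2M/dt^2 = (9*e^(2*t)*e^(3*e^(t)) + 3*e^(t)*e^(3*e^(t)))*e^(-3)
d^3M/dt^3 = (27*e^(3*t)*e^(3*e^(t)) + 27*e^(2*t)*e^(3*e^(t)) + 3*e^(t)*e^(3*e^(t)))*e^(-3)

E[X^3] = d^3M/dt^3 |_{t=0} = 57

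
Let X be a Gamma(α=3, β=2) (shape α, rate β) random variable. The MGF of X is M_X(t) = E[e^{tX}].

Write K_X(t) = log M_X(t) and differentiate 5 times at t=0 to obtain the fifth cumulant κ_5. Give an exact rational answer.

M_X(t) = 8/(2 - t)^3
K_X(t) = log M_X(t) = -3*log(2 - t) + 3*log(2)
D^5[K](t) = -72/(t^5 - 10*t^4 + 40*t^3 - 80*t^2 + 80*t - 32)

κ_5 = D^5[K](0) = 9/4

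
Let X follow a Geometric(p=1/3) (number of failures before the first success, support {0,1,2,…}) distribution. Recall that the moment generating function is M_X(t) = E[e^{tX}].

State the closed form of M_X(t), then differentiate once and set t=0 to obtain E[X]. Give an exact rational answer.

M_X(t) = 1/(3*(1 - 2*e^(t)/3))
M^(1)(t) = 2*e^(t)/(4*e^(2*t) - 12*e^(t) + 9)

E[X] = M^(1)(0) = 2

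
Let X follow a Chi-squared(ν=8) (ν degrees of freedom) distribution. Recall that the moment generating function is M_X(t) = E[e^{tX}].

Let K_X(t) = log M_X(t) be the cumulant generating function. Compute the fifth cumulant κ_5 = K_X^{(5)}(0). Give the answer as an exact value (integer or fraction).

M_X(t) = (1 - 2*t)^(-4)
K_X(t) = log M_X(t) = -4*log(1 - 2*t)
dK/dt = -8/(2*t - 1)
d^2K/dt^2 = 16/(4*t^2 - 4*t + 1)
d^3K/dt^3 = -64/(8*t^3 - 12*t^2 + 6*t - 1)
d^4K/dt^4 = 384/(16*t^4 - 32*t^3 + 24*t^2 - 8*t + 1)
d^5K/dt^5 = -3072/(32*t^5 - 80*t^4 + 80*t^3 - 40*t^2 + 10*t - 1)

κ_5 = d^5K/dt^5 |_{t=0} = 3072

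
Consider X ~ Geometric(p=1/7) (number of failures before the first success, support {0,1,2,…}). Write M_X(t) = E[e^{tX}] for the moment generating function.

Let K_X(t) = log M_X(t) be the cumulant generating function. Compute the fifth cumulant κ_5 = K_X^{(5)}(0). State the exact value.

κ_5 = D^5[K](0) = 275730

M_X(t) = 1/(7*(1 - 6*e^(t)/7))
K_X(t) = log M_X(t) = -log(1 - 6*e^(t)/7) - log(7)
D^5[K](t) = (-9072*e^(4*t) - 116424*e^(3*t) - 135828*e^(2*t) - 14406*e^(t))/(7776*e^(5*t) - 45360*e^(4*t) + 105840*e^(3*t) - 123480*e^(2*t) + 72030*e^(t) - 16807)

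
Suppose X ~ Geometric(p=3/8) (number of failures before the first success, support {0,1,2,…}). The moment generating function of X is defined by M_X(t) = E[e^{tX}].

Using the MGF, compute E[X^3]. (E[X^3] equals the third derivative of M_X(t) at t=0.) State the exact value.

M_X(t) = 3/(8*(1 - 5*e^(t)/8))
D^3[M](t) = (375*e^(3*t) + 2400*e^(2*t) + 960*e^(t))/(625*e^(4*t) - 4000*e^(3*t) + 9600*e^(2*t) - 10240*e^(t) + 4096)

E[X^3] = D^3[M](0) = 415/9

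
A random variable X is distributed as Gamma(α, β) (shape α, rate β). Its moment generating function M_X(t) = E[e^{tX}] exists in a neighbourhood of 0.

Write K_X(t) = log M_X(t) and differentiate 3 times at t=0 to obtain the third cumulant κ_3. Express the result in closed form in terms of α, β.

M_X(t) = (β/(β - t))^α
K_X(t) = log M_X(t) = α*(log(β) - log(β - t))
K′(t) = -α/(-β + t)
K′′(t) = α/(β^2 - 2*β*t + t^2)
K′′′(t) = -2*α/(-β^3 + 3*β^2*t - 3*β*t^2 + t^3)

κ_3 = K′′′(0) = 2*α/β^3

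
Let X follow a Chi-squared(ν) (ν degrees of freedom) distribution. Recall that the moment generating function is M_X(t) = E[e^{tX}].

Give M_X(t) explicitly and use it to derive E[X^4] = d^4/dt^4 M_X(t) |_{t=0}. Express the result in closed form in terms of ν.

M_X(t) = (1 - 2*t)^(-ν/2)
D^4[M](t) = (ν^4 + 12*ν^3 + 44*ν^2 + 48*ν)/(16*t^4*(1 - 2*t)^(ν/2) - 32*t^3*(1 - 2*t)^(ν/2) + 24*t^2*(1 - 2*t)^(ν/2) - 8*t*(1 - 2*t)^(ν/2) + (1 - 2*t)^(ν/2))

E[X^4] = D^4[M](0) = ν*(ν^3 + 12*ν^2 + 44*ν + 48)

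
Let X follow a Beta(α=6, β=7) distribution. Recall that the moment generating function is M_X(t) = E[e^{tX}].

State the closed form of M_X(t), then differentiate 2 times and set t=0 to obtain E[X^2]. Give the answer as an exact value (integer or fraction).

E[X^2] = D^2[M](0) = 3/13

M_X(t) = ₁F₁(6; 13; t)
D^2[M](t) = 3*₁F₁(8; 15; t)/13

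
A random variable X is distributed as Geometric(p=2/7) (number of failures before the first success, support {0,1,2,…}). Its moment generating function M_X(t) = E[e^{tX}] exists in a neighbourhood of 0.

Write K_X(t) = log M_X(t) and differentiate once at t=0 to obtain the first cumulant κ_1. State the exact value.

M_X(t) = 2/(7*(1 - 5*e^(t)/7))
K_X(t) = log M_X(t) = -log(1 - 5*e^(t)/7) - log(7) + log(2)
K^(1)(t) = -5*e^(t)/(5*e^(t) - 7)

κ_1 = K^(1)(0) = 5/2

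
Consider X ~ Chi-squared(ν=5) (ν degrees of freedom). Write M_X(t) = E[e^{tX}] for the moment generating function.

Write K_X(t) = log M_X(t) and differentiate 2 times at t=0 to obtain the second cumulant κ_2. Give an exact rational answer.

κ_2 = d^2K/dt^2 |_{t=0} = 10

M_X(t) = (1 - 2*t)^(-5/2)
K_X(t) = log M_X(t) = -5*log(1 - 2*t)/2
dK/dt = -5/(2*t - 1)
d^2K/dt^2 = 10/(4*t^2 - 4*t + 1)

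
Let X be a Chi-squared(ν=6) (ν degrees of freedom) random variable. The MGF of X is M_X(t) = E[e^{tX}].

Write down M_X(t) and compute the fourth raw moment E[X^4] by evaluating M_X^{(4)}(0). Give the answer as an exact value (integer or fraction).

E[X^4] = D^4[M](0) = 5760

M_X(t) = (1 - 2*t)^(-3)
D^4[M](t) = -5760/(128*t^7 - 448*t^6 + 672*t^5 - 560*t^4 + 280*t^3 - 84*t^2 + 14*t - 1)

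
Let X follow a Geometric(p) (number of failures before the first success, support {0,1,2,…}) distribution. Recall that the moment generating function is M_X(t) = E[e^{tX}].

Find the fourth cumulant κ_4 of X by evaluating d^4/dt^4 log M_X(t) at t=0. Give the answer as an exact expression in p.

κ_4 = D^4[K](0) = (-p^3 + 7*p^2 - 12*p + 6)/p^4

M_X(t) = p/(-(1 - p)*e^(t) + 1)
K_X(t) = log M_X(t) = log(p) - log(-(1 - p)*e^(t) + 1)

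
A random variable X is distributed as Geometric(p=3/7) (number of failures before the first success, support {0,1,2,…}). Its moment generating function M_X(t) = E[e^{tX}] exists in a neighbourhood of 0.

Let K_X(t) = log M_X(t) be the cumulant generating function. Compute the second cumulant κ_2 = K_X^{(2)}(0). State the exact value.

M_X(t) = 3/(7*(1 - 4*e^(t)/7))
K_X(t) = log M_X(t) = -log(1 - 4*e^(t)/7) - log(7) + log(3)
D^2[K](t) = 28*e^(t)/(16*e^(2*t) - 56*e^(t) + 49)

κ_2 = D^2[K](0) = 28/9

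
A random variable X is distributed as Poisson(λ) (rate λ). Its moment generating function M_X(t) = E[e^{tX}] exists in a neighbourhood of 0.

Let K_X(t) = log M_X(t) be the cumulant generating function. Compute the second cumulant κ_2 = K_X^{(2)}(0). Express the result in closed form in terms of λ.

M_X(t) = e^(λ*(e^(t) - 1))
K_X(t) = log M_X(t) = λ*(e^(t) - 1)
K′(t) = λ*e^(t)
K′′(t) = λ*e^(t)

κ_2 = K′′(0) = λ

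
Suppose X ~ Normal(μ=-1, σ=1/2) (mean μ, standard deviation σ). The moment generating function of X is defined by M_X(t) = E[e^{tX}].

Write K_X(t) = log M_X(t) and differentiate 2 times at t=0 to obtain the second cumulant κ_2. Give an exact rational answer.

κ_2 = d^2K/dt^2 |_{t=0} = 1/4

M_X(t) = e^(t^2/8 - t)
K_X(t) = log M_X(t) = t^2/8 - t
dK/dt = t/4 - 1
d^2K/dt^2 = 1/4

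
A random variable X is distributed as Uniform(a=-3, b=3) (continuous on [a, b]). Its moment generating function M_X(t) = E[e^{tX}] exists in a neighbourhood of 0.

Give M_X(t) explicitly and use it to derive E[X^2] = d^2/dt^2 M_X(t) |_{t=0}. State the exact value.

E[X^2] = M′′(0) = 3

M_X(t) = (e^(3*t) - e^(-3*t))/(6*t)
M′(t) = (3*t*e^(6*t) + 3*t - e^(6*t) + 1)*e^(-3*t)/(6*t^2)
M′′(t) = (9*t^2*e^(6*t) - 9*t^2 - 6*t*e^(6*t) - 6*t + 2*e^(6*t) - 2)*e^(-3*t)/(6*t^3)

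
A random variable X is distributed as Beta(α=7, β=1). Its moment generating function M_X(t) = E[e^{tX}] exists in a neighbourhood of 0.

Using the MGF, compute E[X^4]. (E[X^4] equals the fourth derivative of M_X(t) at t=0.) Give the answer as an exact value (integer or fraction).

M_X(t) = ₁F₁(7; 8; t)
dM/dt = 7*₁F₁(8; 9; t)/8
d^2M/dt^2 = 7*₁F₁(9; 10; t)/9
d^3M/dt^3 = 7*₁F₁(10; 11; t)/10
d^4M/dt^4 = 7*₁F₁(11; 12; t)/11

E[X^4] = d^4M/dt^4 |_{t=0} = 7/11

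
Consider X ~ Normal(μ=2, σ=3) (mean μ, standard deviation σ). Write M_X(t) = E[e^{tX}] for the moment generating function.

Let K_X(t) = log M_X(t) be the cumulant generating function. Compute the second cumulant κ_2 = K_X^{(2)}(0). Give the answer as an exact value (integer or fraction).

M_X(t) = e^(9*t^2/2 + 2*t)
K_X(t) = log M_X(t) = 9*t^2/2 + 2*t
dK/dt = 9*t + 2
d^2K/dt^2 = 9

κ_2 = d^2K/dt^2 |_{t=0} = 9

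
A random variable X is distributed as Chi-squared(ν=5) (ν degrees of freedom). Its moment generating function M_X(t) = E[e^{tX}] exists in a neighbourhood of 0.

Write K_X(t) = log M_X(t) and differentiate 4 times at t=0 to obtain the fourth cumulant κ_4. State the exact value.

M_X(t) = (1 - 2*t)^(-5/2)
K_X(t) = log M_X(t) = -5*log(1 - 2*t)/2
dK/dt = -5/(2*t - 1)
d^2K/dt^2 = 10/(4*t^2 - 4*t + 1)
d^3K/dt^3 = -40/(8*t^3 - 12*t^2 + 6*t - 1)
d^4K/dt^4 = 240/(16*t^4 - 32*t^3 + 24*t^2 - 8*t + 1)

κ_4 = d^4K/dt^4 |_{t=0} = 240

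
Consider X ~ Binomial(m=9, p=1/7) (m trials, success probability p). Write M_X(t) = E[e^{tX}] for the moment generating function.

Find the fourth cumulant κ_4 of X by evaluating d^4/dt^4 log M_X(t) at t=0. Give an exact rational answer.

M_X(t) = (e^(t)/7 + 6/7)^9
K_X(t) = log M_X(t) = 9*log(e^(t)/7 + 6/7)
K^(4)(t) = (54*e^(3*t) - 1296*e^(2*t) + 1944*e^(t))/(e^(4*t) + 24*e^(3*t) + 216*e^(2*t) + 864*e^(t) + 1296)

κ_4 = K^(4)(0) = 702/2401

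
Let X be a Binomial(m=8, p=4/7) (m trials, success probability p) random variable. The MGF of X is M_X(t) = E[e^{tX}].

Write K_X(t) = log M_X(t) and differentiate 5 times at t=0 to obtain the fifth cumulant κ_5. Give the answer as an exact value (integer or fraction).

κ_5 = d^5K/dt^5 |_{t=0} = 9120/16807

M_X(t) = (4*e^(t)/7 + 3/7)^8
K_X(t) = log M_X(t) = 8*log(4*e^(t)/7 + 3/7)
dK/dt = 32*e^(t)/(4*e^(t) + 3)
d^2K/dt^2 = 96*e^(t)/(16*e^(2*t) + 24*e^(t) + 9)
d^3K/dt^3 = (-384*e^(2*t) + 288*e^(t))/(64*e^(3*t) + 144*e^(2*t) + 108*e^(t) + 27)
d^4K/dt^4 = (1536*e^(3*t) - 4608*e^(2*t) + 864*e^(t))/(256*e^(4*t) + 768*e^(3*t) + 864*e^(2*t) + 432*e^(t) + 81)
d^5K/dt^5 = (-6144*e^(4*t) + 50688*e^(3*t) - 38016*e^(2*t) + 2592*e^(t))/(1024*e^(5*t) + 3840*e^(4*t) + 5760*e^(3*t) + 4320*e^(2*t) + 1620*e^(t) + 243)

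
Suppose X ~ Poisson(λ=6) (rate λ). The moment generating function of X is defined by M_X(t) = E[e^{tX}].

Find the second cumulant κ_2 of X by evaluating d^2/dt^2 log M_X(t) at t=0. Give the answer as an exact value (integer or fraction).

M_X(t) = e^(6*e^(t) - 6)
K_X(t) = log M_X(t) = 6*e^(t) - 6
D^2[K](t) = 6*e^(t)

κ_2 = D^2[K](0) = 6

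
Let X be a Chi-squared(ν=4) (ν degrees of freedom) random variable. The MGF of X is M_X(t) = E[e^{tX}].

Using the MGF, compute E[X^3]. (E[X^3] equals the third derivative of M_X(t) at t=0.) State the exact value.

M_X(t) = (1 - 2*t)^(-2)
dM/dt = -4/(8*t^3 - 12*t^2 + 6*t - 1)
d^2M/dt^2 = 24/(16*t^4 - 32*t^3 + 24*t^2 - 8*t + 1)
d^3M/dt^3 = -192/(32*t^5 - 80*t^4 + 80*t^3 - 40*t^2 + 10*t - 1)

E[X^3] = d^3M/dt^3 |_{t=0} = 192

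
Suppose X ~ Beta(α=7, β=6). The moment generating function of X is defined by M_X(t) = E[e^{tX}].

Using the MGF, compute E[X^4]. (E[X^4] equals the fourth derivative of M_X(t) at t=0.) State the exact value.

M_X(t) = ₁F₁(7; 13; t)
M^(4)(t) = 3*₁F₁(11; 17; t)/26

E[X^4] = M^(4)(0) = 3/26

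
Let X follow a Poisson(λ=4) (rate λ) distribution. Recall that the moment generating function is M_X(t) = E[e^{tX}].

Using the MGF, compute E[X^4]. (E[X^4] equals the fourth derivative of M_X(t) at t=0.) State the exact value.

M_X(t) = e^(4*e^(t) - 4)
M′(t) = 4*e^(-4)*e^(t)*e^(4*e^(t))
M′′(t) = (16*e^(2*t)*e^(4*e^(t)) + 4*e^(t)*e^(4*e^(t)))*e^(-4)
M′′′(t) = (64*e^(3*t)*e^(4*e^(t)) + 48*e^(2*t)*e^(4*e^(t)) + 4*e^(t)*e^(4*e^(t)))*e^(-4)
M′′′′(t) = (256*e^(4*t)*e^(4*e^(t)) + 384*e^(3*t)*e^(4*e^(t)) + 112*e^(2*t)*e^(4*e^(t)) + 4*e^(t)*e^(4*e^(t)))*e^(-4)

E[X^4] = M′′′′(0) = 756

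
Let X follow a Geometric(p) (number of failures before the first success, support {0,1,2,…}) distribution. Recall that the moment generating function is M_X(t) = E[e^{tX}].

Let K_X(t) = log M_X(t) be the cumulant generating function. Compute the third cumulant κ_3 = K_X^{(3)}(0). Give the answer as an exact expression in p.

M_X(t) = p/(-(1 - p)*e^(t) + 1)
K_X(t) = log M_X(t) = log(p) - log(-(1 - p)*e^(t) + 1)

κ_3 = D^3[K](0) = (p^2 - 3*p + 2)/p^3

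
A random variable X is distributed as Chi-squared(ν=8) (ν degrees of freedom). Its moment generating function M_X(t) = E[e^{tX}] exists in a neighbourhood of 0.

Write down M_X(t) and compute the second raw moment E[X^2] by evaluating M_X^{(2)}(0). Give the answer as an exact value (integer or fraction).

E[X^2] = M′′(0) = 80

M_X(t) = (1 - 2*t)^(-4)
M′(t) = -8/(32*t^5 - 80*t^4 + 80*t^3 - 40*t^2 + 10*t - 1)
M′′(t) = 80/(64*t^6 - 192*t^5 + 240*t^4 - 160*t^3 + 60*t^2 - 12*t + 1)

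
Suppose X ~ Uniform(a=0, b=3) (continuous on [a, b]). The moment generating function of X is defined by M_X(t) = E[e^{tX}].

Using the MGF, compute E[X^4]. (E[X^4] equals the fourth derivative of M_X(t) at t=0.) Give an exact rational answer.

E[X^4] = M^(4)(0) = 81/5

M_X(t) = (e^(3*t) - 1)/(3*t)
M^(4)(t) = (27*t^4*e^(3*t) - 36*t^3*e^(3*t) + 36*t^2*e^(3*t) - 24*t*e^(3*t) + 8*e^(3*t) - 8)/t^5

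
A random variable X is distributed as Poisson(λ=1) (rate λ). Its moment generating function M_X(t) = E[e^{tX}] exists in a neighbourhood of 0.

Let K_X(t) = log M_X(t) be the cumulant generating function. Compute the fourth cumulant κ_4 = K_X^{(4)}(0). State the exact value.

M_X(t) = e^(e^(t) - 1)
K_X(t) = log M_X(t) = e^(t) - 1
K′(t) = e^(t)
K′′(t) = e^(t)
K′′′(t) = e^(t)
K′′′′(t) = e^(t)

κ_4 = K′′′′(0) = 1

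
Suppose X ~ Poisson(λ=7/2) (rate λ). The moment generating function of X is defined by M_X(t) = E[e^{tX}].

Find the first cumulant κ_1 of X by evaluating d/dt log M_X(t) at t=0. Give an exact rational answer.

M_X(t) = e^(7*e^(t)/2 - 7/2)
K_X(t) = log M_X(t) = 7*e^(t)/2 - 7/2
dK/dt = 7*e^(t)/2

κ_1 = dK/dt |_{t=0} = 7/2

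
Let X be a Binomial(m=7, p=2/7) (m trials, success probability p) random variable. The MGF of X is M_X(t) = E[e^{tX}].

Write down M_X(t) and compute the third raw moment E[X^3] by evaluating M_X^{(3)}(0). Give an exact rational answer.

E[X^3] = D^3[M](0) = 842/49

M_X(t) = (2*e^(t)/7 + 5/7)^7
D^3[M](t) = 128*e^(7*t)/2401 + 69120*e^(6*t)/117649 + 300000*e^(5*t)/117649 + 640000*e^(4*t)/117649 + 675000*e^(3*t)/117649 + 300000*e^(2*t)/117649 + 31250*e^(t)/117649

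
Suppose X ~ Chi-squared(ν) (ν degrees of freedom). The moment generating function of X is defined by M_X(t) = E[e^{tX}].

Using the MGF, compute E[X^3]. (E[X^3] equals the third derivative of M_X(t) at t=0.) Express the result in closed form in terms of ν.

M_X(t) = (1 - 2*t)^(-ν/2)
D^3[M](t) = (-ν^3 - 6*ν^2 - 8*ν)/(8*t^3*(1 - 2*t)^(ν/2) - 12*t^2*(1 - 2*t)^(ν/2) + 6*t*(1 - 2*t)^(ν/2) - (1 - 2*t)^(ν/2))

E[X^3] = D^3[M](0) = ν*(ν^2 + 6*ν + 8)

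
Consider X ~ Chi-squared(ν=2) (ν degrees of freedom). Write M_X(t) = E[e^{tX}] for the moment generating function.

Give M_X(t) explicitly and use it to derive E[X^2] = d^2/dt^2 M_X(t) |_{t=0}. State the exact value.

E[X^2] = d^2M/dt^2 |_{t=0} = 8

M_X(t) = 1/(1 - 2*t)
dM/dt = 2/(4*t^2 - 4*t + 1)
d^2M/dt^2 = -8/(8*t^3 - 12*t^2 + 6*t - 1)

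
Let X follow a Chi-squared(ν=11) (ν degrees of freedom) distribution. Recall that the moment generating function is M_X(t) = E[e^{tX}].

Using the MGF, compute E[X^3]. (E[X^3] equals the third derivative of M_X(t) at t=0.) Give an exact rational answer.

M_X(t) = (1 - 2*t)^(-11/2)
dM/dt = 11/(64*t^6*√(1 - 2*t) - 192*t^5*√(1 - 2*t) + 240*t^4*√(1 - 2*t) - 160*t^3*√(1 - 2*t) + 60*t^2*√(1 - 2*t) - 12*t*√(1 - 2*t) + √(1 - 2*t))
d^2M/dt^2 = -143/(128*t^7*√(1 - 2*t) - 448*t^6*√(1 - 2*t) + 672*t^5*√(1 - 2*t) - 560*t^4*√(1 - 2*t) + 280*t^3*√(1 - 2*t) - 84*t^2*√(1 - 2*t) + 14*t*√(1 - 2*t) - √(1 - 2*t))

E[X^3] = d^3M/dt^3 |_{t=0} = 2145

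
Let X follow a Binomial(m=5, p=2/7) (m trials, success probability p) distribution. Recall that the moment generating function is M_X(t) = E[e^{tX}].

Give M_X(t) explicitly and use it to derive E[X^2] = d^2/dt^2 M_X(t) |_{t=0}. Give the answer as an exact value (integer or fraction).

E[X^2] = d^2M/dt^2 |_{t=0} = 150/49

M_X(t) = (2*e^(t)/7 + 5/7)^5
dM/dt = 160*e^(5*t)/16807 + 1600*e^(4*t)/16807 + 6000*e^(3*t)/16807 + 10000*e^(2*t)/16807 + 6250*e^(t)/16807
d^2M/dt^2 = 800*e^(5*t)/16807 + 6400*e^(4*t)/16807 + 18000*e^(3*t)/16807 + 20000*e^(2*t)/16807 + 6250*e^(t)/16807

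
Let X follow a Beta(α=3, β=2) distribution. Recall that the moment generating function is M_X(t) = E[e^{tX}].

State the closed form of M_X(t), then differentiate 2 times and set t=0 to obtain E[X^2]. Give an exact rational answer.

M_X(t) = ₁F₁(3; 5; t)
D^2[M](t) = 2*₁F₁(5; 7; t)/5

E[X^2] = D^2[M](0) = 2/5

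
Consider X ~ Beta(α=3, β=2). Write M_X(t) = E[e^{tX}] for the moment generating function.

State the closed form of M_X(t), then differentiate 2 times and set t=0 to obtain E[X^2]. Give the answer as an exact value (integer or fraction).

E[X^2] = D^2[M](0) = 2/5

M_X(t) = ₁F₁(3; 5; t)
D^2[M](t) = 2*₁F₁(5; 7; t)/5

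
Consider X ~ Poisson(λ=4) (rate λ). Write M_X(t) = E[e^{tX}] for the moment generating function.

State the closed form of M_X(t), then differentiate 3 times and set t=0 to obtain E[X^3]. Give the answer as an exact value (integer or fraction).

M_X(t) = e^(4*e^(t) - 4)
M^(3)(t) = (64*e^(3*t)*e^(4*e^(t)) + 48*e^(2*t)*e^(4*e^(t)) + 4*e^(t)*e^(4*e^(t)))*e^(-4)

E[X^3] = M^(3)(0) = 116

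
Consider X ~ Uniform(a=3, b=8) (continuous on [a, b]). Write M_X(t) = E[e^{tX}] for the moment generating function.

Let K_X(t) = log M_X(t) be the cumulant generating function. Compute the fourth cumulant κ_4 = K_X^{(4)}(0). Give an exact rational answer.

κ_4 = K′′′′(0) = -125/24

M_X(t) = (e^(8*t) - e^(3*t))/(5*t)
K_X(t) = log M_X(t) = -log(t) + log(e^(8*t) - e^(3*t)) - log(5)
K′(t) = (8*t*e^(5*t) - 3*t - e^(5*t) + 1)/(t*e^(5*t) - t)
K′′(t) = (-25*t^2*e^(5*t) + e^(10*t) - 2*e^(5*t) + 1)/(t^2*e^(10*t) - 2*t^2*e^(5*t) + t^2)
K′′′(t) = (125*t^3*e^(10*t) + 125*t^3*e^(5*t) - 2*e^(15*t) + 6*e^(10*t) - 6*e^(5*t) + 2)/(t^3*e^(15*t) - 3*t^3*e^(10*t) + 3*t^3*e^(5*t) - t^3)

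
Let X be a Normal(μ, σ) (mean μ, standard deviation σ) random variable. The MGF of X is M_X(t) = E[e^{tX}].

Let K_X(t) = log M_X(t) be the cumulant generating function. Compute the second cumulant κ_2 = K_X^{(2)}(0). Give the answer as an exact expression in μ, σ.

M_X(t) = e^(μ*t + σ^2*t^2/2)
K_X(t) = log M_X(t) = μ*t + σ^2*t^2/2
K′(t) = μ + σ^2*t
K′′(t) = σ^2

κ_2 = K′′(0) = σ^2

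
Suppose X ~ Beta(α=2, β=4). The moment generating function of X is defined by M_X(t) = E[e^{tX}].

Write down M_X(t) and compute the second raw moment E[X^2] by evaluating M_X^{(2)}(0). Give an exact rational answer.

E[X^2] = d^2M/dt^2 |_{t=0} = 1/7

M_X(t) = ₁F₁(2; 6; t)
dM/dt = ₁F₁(3; 7; t)/3
d^2M/dt^2 = ₁F₁(4; 8; t)/7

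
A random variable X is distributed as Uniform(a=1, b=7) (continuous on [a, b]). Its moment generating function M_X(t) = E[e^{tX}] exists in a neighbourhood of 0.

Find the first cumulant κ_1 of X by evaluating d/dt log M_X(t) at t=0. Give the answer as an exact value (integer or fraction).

M_X(t) = (e^(7*t) - e^(t))/(6*t)
K_X(t) = log M_X(t) = -log(t) + log(e^(7*t) - e^(t)) - log(6)
K^(1)(t) = (7*t*e^(6*t) - t - e^(6*t) + 1)/(t*e^(6*t) - t)

κ_1 = K^(1)(0) = 4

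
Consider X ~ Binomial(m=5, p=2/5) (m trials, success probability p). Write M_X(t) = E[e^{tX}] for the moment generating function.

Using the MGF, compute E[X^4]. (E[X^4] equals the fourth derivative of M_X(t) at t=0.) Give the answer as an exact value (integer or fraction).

E[X^4] = d^4M/dt^4 |_{t=0} = 6314/125

M_X(t) = (2*e^(t)/5 + 3/5)^5
dM/dt = 32*e^(5*t)/625 + 192*e^(4*t)/625 + 432*e^(3*t)/625 + 432*e^(2*t)/625 + 162*e^(t)/625
d^2M/dt^2 = 32*e^(5*t)/125 + 768*e^(4*t)/625 + 1296*e^(3*t)/625 + 864*e^(2*t)/625 + 162*e^(t)/625
d^3M/dt^3 = 32*e^(5*t)/25 + 3072*e^(4*t)/625 + 3888*e^(3*t)/625 + 1728*e^(2*t)/625 + 162*e^(t)/625
d^4M/dt^4 = 32*e^(5*t)/5 + 12288*e^(4*t)/625 + 11664*e^(3*t)/625 + 3456*e^(2*t)/625 + 162*e^(t)/625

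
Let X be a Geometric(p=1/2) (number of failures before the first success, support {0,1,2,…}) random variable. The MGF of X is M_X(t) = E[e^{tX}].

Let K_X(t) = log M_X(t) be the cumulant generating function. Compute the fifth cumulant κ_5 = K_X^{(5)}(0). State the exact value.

κ_5 = K^(5)(0) = 150

M_X(t) = 1/(2*(1 - e^(t)/2))
K_X(t) = log M_X(t) = -log(1 - e^(t)/2) - log(2)
K^(5)(t) = (-2*e^(4*t) - 44*e^(3*t) - 88*e^(2*t) - 16*e^(t))/(e^(5*t) - 10*e^(4*t) + 40*e^(3*t) - 80*e^(2*t) + 80*e^(t) - 32)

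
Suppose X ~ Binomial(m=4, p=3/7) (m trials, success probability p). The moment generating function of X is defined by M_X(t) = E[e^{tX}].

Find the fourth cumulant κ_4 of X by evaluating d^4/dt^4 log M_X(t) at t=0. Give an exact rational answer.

M_X(t) = (3*e^(t)/7 + 4/7)^4
K_X(t) = log M_X(t) = 4*log(3*e^(t)/7 + 4/7)
K′(t) = 12*e^(t)/(3*e^(t) + 4)
K′′(t) = 48*e^(t)/(9*e^(2*t) + 24*e^(t) + 16)
K′′′(t) = (-144*e^(2*t) + 192*e^(t))/(27*e^(3*t) + 108*e^(2*t) + 144*e^(t) + 64)
K′′′′(t) = (432*e^(3*t) - 2304*e^(2*t) + 768*e^(t))/(81*e^(4*t) + 432*e^(3*t) + 864*e^(2*t) + 768*e^(t) + 256)

κ_4 = K′′′′(0) = -1104/2401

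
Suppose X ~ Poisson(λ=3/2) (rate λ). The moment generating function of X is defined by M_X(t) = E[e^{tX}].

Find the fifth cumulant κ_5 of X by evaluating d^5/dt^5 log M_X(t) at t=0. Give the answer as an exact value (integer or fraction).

M_X(t) = e^(3*e^(t)/2 - 3/2)
K_X(t) = log M_X(t) = 3*e^(t)/2 - 3/2
D^5[K](t) = 3*e^(t)/2

κ_5 = D^5[K](0) = 3/2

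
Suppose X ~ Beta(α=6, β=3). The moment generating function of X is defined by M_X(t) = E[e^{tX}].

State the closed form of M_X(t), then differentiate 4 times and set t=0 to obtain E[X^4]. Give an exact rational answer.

M_X(t) = ₁F₁(6; 9; t)
M′(t) = 2*₁F₁(7; 10; t)/3
M′′(t) = 7*₁F₁(8; 11; t)/15
M′′′(t) = 56*₁F₁(9; 12; t)/165
M′′′′(t) = 14*₁F₁(10; 13; t)/55

E[X^4] = M′′′′(0) = 14/55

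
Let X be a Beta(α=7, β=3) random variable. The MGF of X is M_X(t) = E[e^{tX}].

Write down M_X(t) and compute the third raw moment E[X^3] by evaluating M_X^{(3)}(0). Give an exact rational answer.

M_X(t) = ₁F₁(7; 10; t)
M^(3)(t) = 21*₁F₁(10; 13; t)/55

E[X^3] = M^(3)(0) = 21/55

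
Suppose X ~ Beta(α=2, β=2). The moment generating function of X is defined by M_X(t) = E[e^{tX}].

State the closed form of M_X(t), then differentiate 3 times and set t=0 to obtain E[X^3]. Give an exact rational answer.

E[X^3] = D^3[M](0) = 1/5

M_X(t) = ₁F₁(2; 4; t)
D^3[M](t) = ₁F₁(5; 7; t)/5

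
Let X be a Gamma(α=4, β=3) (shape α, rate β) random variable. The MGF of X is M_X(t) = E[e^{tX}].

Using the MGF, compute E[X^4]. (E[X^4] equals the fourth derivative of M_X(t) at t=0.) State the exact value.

E[X^4] = D^4[M](0) = 280/27

M_X(t) = 81/(3 - t)^4
D^4[M](t) = 68040/(t^8 - 24*t^7 + 252*t^6 - 1512*t^5 + 5670*t^4 - 13608*t^3 + 20412*t^2 - 17496*t + 6561)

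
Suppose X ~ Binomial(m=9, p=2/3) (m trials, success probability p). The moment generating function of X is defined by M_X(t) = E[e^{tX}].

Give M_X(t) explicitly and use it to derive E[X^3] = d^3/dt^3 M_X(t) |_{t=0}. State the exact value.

M_X(t) = (2*e^(t)/3 + 1/3)^9

E[X^3] = M^(3)(0) = 754/3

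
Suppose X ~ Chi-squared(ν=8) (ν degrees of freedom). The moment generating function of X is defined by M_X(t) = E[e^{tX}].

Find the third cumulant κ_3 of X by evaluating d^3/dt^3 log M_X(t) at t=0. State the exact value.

κ_3 = D^3[K](0) = 64

M_X(t) = (1 - 2*t)^(-4)
K_X(t) = log M_X(t) = -4*log(1 - 2*t)
D^3[K](t) = -64/(8*t^3 - 12*t^2 + 6*t - 1)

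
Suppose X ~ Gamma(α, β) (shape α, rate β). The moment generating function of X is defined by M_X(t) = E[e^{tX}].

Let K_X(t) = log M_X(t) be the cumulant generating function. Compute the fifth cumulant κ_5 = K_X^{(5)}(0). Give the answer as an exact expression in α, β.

M_X(t) = (β/(β - t))^α
K_X(t) = log M_X(t) = α*(log(β) - log(β - t))
D^5[K](t) = -24*α/(-β^5 + 5*β^4*t - 10*β^3*t^2 + 10*β^2*t^3 - 5*β*t^4 + t^5)

κ_5 = D^5[K](0) = 24*α/β^5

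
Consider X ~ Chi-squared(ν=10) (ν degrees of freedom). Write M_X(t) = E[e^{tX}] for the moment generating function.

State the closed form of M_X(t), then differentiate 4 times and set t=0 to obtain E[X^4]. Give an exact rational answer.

E[X^4] = D^4[M](0) = 26880

M_X(t) = (1 - 2*t)^(-5)
D^4[M](t) = -26880/(512*t^9 - 2304*t^8 + 4608*t^7 - 5376*t^6 + 4032*t^5 - 2016*t^4 + 672*t^3 - 144*t^2 + 18*t - 1)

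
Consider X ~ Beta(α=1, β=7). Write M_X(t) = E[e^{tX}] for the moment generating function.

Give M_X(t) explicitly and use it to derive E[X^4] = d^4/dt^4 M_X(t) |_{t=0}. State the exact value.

E[X^4] = M^(4)(0) = 1/330

M_X(t) = ₁F₁(1; 8; t)
M^(4)(t) = ₁F₁(5; 12; t)/330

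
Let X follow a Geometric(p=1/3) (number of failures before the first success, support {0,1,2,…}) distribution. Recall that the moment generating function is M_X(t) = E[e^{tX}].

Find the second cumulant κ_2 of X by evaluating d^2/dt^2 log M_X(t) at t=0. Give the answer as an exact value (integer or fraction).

κ_2 = d^2K/dt^2 |_{t=0} = 6

M_X(t) = 1/(3*(1 - 2*e^(t)/3))
K_X(t) = log M_X(t) = -log(1 - 2*e^(t)/3) - log(3)
dK/dt = -2*e^(t)/(2*e^(t) - 3)
d^2K/dt^2 = 6*e^(t)/(4*e^(2*t) - 12*e^(t) + 9)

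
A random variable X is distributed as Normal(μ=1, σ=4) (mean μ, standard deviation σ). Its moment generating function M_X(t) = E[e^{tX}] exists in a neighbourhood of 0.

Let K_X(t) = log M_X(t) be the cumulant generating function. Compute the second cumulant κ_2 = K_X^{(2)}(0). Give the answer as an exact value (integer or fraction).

M_X(t) = e^(8*t^2 + t)
K_X(t) = log M_X(t) = 8*t^2 + t
dK/dt = 16*t + 1
d^2K/dt^2 = 16

κ_2 = d^2K/dt^2 |_{t=0} = 16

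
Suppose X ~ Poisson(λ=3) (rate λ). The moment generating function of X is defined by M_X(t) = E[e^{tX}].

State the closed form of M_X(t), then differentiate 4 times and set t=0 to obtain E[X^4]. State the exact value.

M_X(t) = e^(3*e^(t) - 3)
D^4[M](t) = (81*e^(4*t)*e^(3*e^(t)) + 162*e^(3*t)*e^(3*e^(t)) + 63*e^(2*t)*e^(3*e^(t)) + 3*e^(t)*e^(3*e^(t)))*e^(-3)

E[X^4] = D^4[M](0) = 309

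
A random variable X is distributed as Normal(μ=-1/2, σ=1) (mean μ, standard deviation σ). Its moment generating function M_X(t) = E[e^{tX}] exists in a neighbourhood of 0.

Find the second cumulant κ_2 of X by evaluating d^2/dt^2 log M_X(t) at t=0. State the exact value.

κ_2 = d^2K/dt^2 |_{t=0} = 1

M_X(t) = e^(t^2/2 - t/2)
K_X(t) = log M_X(t) = t^2/2 - t/2
dK/dt = t - 1/2
d^2K/dt^2 = 1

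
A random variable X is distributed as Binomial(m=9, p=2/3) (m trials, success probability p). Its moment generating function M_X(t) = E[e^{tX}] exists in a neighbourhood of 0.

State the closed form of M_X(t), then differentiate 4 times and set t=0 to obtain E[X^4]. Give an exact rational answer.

E[X^4] = M^(4)(0) = 5170/3

M_X(t) = (2*e^(t)/3 + 1/3)^9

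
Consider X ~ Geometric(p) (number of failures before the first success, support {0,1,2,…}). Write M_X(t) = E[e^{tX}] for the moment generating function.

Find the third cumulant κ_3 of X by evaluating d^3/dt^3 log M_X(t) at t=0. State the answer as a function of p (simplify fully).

κ_3 = d^3K/dt^3 |_{t=0} = (p^2 - 3*p + 2)/p^3

M_X(t) = p/(-(1 - p)*e^(t) + 1)
K_X(t) = log M_X(t) = log(p) - log(-(1 - p)*e^(t) + 1)
dK/dt = (-p*e^(t) + e^(t))/(p*e^(t) - e^(t) + 1)
d^2K/dt^2 = (-p*e^(t) + e^(t))/(p^2*e^(2*t) - 2*p*e^(2*t) + 2*p*e^(t) + e^(2*t) - 2*e^(t) + 1)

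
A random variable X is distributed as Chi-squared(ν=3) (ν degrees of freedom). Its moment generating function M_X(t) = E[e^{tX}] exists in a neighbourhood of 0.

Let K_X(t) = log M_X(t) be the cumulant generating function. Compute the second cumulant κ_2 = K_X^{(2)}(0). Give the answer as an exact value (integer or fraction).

M_X(t) = (1 - 2*t)^(-3/2)
K_X(t) = log M_X(t) = -3*log(1 - 2*t)/2
K′(t) = -3/(2*t - 1)
K′′(t) = 6/(4*t^2 - 4*t + 1)

κ_2 = K′′(0) = 6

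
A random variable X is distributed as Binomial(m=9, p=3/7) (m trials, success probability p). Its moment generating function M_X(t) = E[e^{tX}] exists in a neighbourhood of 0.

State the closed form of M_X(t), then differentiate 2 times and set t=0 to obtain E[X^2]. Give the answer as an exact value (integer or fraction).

E[X^2] = M^(2)(0) = 837/49

M_X(t) = (3*e^(t)/7 + 4/7)^9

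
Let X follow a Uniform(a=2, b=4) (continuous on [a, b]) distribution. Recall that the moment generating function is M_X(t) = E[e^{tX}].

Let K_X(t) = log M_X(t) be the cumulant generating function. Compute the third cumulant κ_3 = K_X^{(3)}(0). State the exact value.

M_X(t) = (e^(4*t) - e^(2*t))/(2*t)
K_X(t) = log M_X(t) = -log(t) + log(e^(4*t) - e^(2*t)) - log(2)
D^3[K](t) = (8*t^3*e^(4*t) + 8*t^3*e^(2*t) - 2*e^(6*t) + 6*e^(4*t) - 6*e^(2*t) + 2)/(t^3*e^(6*t) - 3*t^3*e^(4*t) + 3*t^3*e^(2*t) - t^3)

κ_3 = D^3[K](0) = 0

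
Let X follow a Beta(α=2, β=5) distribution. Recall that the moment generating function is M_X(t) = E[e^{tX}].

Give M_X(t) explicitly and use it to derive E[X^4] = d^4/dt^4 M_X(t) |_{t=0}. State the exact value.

M_X(t) = ₁F₁(2; 7; t)
dM/dt = 2*₁F₁(3; 8; t)/7
d^2M/dt^2 = 3*₁F₁(4; 9; t)/28
d^3M/dt^3 = ₁F₁(5; 10; t)/21
d^4M/dt^4 = ₁F₁(6; 11; t)/42

E[X^4] = d^4M/dt^4 |_{t=0} = 1/42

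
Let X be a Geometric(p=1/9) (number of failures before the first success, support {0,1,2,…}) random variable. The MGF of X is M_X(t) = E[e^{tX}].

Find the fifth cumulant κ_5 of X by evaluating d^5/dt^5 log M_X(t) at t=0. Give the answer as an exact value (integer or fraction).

M_X(t) = 1/(9*(1 - 8*e^(t)/9))
K_X(t) = log M_X(t) = -log(1 - 8*e^(t)/9) - 2*log(3)
D^5[K](t) = (-36864*e^(4*t) - 456192*e^(3*t) - 513216*e^(2*t) - 52488*e^(t))/(32768*e^(5*t) - 184320*e^(4*t) + 414720*e^(3*t) - 466560*e^(2*t) + 262440*e^(t) - 59049)

κ_5 = D^5[K](0) = 1058760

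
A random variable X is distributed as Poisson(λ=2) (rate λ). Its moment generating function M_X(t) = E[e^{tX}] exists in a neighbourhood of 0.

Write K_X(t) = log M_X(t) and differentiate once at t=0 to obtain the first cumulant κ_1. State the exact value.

M_X(t) = e^(2*e^(t) - 2)
K_X(t) = log M_X(t) = 2*e^(t) - 2
D[K](t) = 2*e^(t)

κ_1 = D[K](0) = 2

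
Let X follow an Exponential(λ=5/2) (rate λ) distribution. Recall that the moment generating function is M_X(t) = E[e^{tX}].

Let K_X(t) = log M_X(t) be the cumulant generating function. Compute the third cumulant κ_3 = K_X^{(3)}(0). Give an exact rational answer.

M_X(t) = 5/(2*(5/2 - t))
K_X(t) = log M_X(t) = -log(5/2 - t) - log(2) + log(5)
K^(3)(t) = -16/(8*t^3 - 60*t^2 + 150*t - 125)

κ_3 = K^(3)(0) = 16/125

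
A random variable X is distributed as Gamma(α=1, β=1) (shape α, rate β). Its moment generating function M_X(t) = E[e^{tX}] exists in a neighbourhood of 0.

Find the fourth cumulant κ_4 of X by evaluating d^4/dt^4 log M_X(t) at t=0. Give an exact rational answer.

κ_4 = K^(4)(0) = 6

M_X(t) = 1/(1 - t)
K_X(t) = log M_X(t) = -log(1 - t)
K^(4)(t) = 6/(t^4 - 4*t^3 + 6*t^2 - 4*t + 1)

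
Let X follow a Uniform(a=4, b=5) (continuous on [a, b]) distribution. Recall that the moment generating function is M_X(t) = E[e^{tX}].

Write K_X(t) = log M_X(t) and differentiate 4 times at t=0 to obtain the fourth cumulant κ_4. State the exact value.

κ_4 = K^(4)(0) = -1/120

M_X(t) = (e^(5*t) - e^(4*t))/t
K_X(t) = log M_X(t) = -log(t) + log(e^(5*t) - e^(4*t))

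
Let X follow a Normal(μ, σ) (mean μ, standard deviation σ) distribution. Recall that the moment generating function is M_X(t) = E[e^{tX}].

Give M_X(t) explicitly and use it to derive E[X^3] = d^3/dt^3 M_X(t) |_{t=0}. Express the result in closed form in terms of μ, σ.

M_X(t) = e^(μ*t + σ^2*t^2/2)

E[X^3] = M^(3)(0) = μ*(μ^2 + 3*σ^2)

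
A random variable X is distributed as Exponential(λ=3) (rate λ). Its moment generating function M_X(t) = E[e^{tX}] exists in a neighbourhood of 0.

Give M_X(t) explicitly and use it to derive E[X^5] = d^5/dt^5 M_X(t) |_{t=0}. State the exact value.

E[X^5] = d^5M/dt^5 |_{t=0} = 40/81

M_X(t) = 3/(3 - t)
dM/dt = 3/(t^2 - 6*t + 9)
d^2M/dt^2 = -6/(t^3 - 9*t^2 + 27*t - 27)
d^3M/dt^3 = 18/(t^4 - 12*t^3 + 54*t^2 - 108*t + 81)
d^4M/dt^4 = -72/(t^5 - 15*t^4 + 90*t^3 - 270*t^2 + 405*t - 243)
d^5M/dt^5 = 360/(t^6 - 18*t^5 + 135*t^4 - 540*t^3 + 1215*t^2 - 1458*t + 729)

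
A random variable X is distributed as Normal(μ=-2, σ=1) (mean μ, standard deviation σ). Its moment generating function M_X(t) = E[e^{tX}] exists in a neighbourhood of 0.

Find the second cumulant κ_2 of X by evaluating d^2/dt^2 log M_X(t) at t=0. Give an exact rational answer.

M_X(t) = e^(t^2/2 - 2*t)
K_X(t) = log M_X(t) = t^2/2 - 2*t
dK/dt = t - 2
d^2K/dt^2 = 1

κ_2 = d^2K/dt^2 |_{t=0} = 1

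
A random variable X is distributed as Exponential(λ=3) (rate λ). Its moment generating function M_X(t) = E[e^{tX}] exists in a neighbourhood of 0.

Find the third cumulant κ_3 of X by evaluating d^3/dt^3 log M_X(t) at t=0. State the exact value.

M_X(t) = 3/(3 - t)
K_X(t) = log M_X(t) = -log(3 - t) + log(3)
K′(t) = -1/(t - 3)
K′′(t) = 1/(t^2 - 6*t + 9)
K′′′(t) = -2/(t^3 - 9*t^2 + 27*t - 27)

κ_3 = K′′′(0) = 2/27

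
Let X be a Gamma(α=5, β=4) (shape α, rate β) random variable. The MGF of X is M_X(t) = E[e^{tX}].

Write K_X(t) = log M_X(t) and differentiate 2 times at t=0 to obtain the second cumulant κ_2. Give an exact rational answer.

M_X(t) = 1024/(4 - t)^5
K_X(t) = log M_X(t) = -5*log(4 - t) + 10*log(2)
K′(t) = -5/(t - 4)
K′′(t) = 5/(t^2 - 8*t + 16)

κ_2 = K′′(0) = 5/16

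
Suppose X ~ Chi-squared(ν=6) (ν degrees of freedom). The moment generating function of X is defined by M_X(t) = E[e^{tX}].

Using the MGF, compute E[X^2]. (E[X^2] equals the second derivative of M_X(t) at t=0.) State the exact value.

E[X^2] = M^(2)(0) = 48

M_X(t) = (1 - 2*t)^(-3)
M^(2)(t) = -48/(32*t^5 - 80*t^4 + 80*t^3 - 40*t^2 + 10*t - 1)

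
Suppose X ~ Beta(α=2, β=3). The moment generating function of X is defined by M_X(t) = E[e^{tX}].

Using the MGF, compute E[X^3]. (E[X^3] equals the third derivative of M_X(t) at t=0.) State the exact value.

M_X(t) = ₁F₁(2; 5; t)
D^3[M](t) = 4*₁F₁(5; 8; t)/35

E[X^3] = D^3[M](0) = 4/35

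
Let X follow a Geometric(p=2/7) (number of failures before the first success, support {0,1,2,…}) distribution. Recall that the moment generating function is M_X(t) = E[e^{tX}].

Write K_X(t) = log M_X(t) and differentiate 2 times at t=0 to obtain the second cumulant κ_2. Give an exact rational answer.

M_X(t) = 2/(7*(1 - 5*e^(t)/7))
K_X(t) = log M_X(t) = -log(1 - 5*e^(t)/7) - log(7) + log(2)
K′(t) = -5*e^(t)/(5*e^(t) - 7)
K′′(t) = 35*e^(t)/(25*e^(2*t) - 70*e^(t) + 49)

κ_2 = K′′(0) = 35/4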